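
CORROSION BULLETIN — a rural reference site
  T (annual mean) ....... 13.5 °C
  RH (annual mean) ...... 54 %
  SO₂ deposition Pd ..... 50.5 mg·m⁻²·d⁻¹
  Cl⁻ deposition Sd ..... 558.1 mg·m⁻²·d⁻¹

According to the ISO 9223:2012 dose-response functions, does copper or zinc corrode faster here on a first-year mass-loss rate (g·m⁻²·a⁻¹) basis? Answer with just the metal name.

copper: T>10 °C ⇒ hinge -0.080·(13.5−10) = -0.2800
  sulphur-dioxide contribution → 0.2687 μm/a
  chloride contribution → 0.7654 μm/a
  total first-year rate 1.034 μm/a
  mass loss = 1.034 μm/a × 8.96 g/cm³ = 9.265 g·m⁻²·a⁻¹
zinc: T>10 °C ⇒ hinge -0.071·(13.5−10) = -0.2485
  sulphur-dioxide contribution → 0.6775 μm/a
  chloride contribution → 3.123 μm/a
  ⇒ r_corr(zinc) = 3.801 μm/a
  mass loss = 3.801 μm/a × 7.14 g/cm³ = 27.14 g·m⁻²·a⁻¹
Ordering by g·m⁻²·a⁻¹: zinc (27.1) > copper (9.27)

zinc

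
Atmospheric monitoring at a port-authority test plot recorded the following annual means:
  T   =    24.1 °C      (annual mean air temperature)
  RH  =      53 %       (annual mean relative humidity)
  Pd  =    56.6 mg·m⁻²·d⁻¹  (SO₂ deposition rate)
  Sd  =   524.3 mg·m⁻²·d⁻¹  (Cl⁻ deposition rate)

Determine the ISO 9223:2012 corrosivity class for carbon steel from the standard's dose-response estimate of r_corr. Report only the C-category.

carbon steel: f(T) = -0.054·(T−10) [T>10 °C] = -0.7614
  Pd branch = 1.77·Pd^0.52·e^(0.02·RH+f) = 19.46 μm/a
  Cl⁻ term: 0.102·524.3^0.62·exp(0.033·53+0.04·24.1) = 74.64
  sum: 19.46 + 74.64 → r_corr = 94.1 μm/a
Category bounds: 80…200 μm/a bracket r_corr ⇒ C5

C5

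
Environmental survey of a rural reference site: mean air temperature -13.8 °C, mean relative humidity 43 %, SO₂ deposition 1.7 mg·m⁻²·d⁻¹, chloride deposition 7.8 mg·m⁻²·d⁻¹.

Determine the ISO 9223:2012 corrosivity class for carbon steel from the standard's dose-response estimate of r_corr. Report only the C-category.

C1

carbon steel: f(T) = +0.150·(T−10) [T≤10 °C] = -3.5700
  sulphur-dioxide contribution → 0.1552 μm/a
  chloride contribution → 0.8674 μm/a
  ⇒ r_corr(carbon steel) = 1.023 μm/a
ISO 9223 Table 2 (carbon steel): 0 < 1.02 ≤ 1.3 μm/a ⇒ C1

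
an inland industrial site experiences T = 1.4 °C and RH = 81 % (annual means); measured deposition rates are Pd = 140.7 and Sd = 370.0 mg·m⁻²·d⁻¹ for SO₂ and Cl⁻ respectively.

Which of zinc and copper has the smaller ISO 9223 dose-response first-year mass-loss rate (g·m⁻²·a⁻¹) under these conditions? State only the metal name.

copper

zinc: T≤10 °C ⇒ hinge +0.038·(1.4−10) = -0.3268
  sulphur-dioxide contribution → 3.405 μm/a
  chloride contribution → 1.097 μm/a
  total first-year rate 4.501 μm/a
  mass loss = 4.501 μm/a × 7.14 g/cm³ = 32.14 g·m⁻²·a⁻¹
copper: T≤10 °C ⇒ hinge +0.126·(1.4−10) = -1.0836
  sulphur-dioxide contribution → 0.7722 μm/a
  chloride contribution → 1.001 μm/a
  ⇒ r_corr(copper) = 1.773 μm/a
  mass loss = 1.773 μm/a × 8.96 g/cm³ = 15.89 g·m⁻²·a⁻¹
Ordering by g·m⁻²·a⁻¹: zinc (32.1) > copper (15.9)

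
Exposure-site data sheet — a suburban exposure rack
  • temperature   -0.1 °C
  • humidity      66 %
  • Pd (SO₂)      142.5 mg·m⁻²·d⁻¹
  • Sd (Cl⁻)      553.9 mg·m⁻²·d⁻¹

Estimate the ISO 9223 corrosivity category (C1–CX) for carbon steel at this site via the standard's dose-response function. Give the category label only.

carbon steel: T≤10 °C ⇒ hinge +0.150·(-0.1−10) = -1.5150
  Pd branch = 1.77·Pd^0.52·e^(0.02·RH+f) = 19.2 μm/a
  Sd branch = 0.102·Sd^0.62·e^(0.033·RH+0.04·T) = 45.05 μm/a
  r_corr = 19.2 + 45.05 = 64.25 μm/a
Category bounds: 50…80 μm/a bracket r_corr ⇒ C4

C4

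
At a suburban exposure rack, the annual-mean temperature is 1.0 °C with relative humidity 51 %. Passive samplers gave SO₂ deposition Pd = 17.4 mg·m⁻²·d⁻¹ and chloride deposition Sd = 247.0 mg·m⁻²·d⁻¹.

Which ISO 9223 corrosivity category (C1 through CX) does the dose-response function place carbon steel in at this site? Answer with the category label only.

carbon steel: T≤10 °C ⇒ hinge +0.150·(1.0−10) = -1.3500
  Pd branch = 1.77·Pd^0.52·e^(0.02·RH+f) = 5.62 μm/a
  Cl⁻ term: 0.102·247.0^0.62·exp(0.033·51+0.04·1.0) = 17.39
  r_corr = 5.62 + 17.39 = 23.01 μm/a
23 μm/a falls in (1.3, 25] for carbon steel → category C2

C2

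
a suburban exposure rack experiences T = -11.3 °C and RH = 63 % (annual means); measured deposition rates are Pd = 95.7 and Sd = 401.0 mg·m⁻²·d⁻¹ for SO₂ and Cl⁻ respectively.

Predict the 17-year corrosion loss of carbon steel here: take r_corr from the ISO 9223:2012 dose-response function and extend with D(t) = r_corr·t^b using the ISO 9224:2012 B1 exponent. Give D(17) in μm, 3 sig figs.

D(17) = 106 μm

carbon steel: temperature factor f = +0.150·(-21.3) = -3.1950
  Pd branch = 1.77·Pd^0.52·e^(0.02·RH+f) = 2.74 μm/a
  Cl⁻ term: 0.102·401.0^0.62·exp(0.033·63+0.04·-11.3) = 21.34
  r_corr = 2.74 + 21.34 = 24.08 μm/a
Power-law: D(17) = r_corr · 17^0.523
  D(17) = 24.08 × 17^0.523 = 24.08 × 4.401 = 106 μm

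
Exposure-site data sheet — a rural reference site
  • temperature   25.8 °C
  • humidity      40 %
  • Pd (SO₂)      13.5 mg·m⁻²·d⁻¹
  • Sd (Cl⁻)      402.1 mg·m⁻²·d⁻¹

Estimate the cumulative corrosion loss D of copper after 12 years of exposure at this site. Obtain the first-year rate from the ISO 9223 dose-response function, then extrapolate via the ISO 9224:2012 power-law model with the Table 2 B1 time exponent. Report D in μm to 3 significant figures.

D(12) = 4.22 μm

copper: T>10 °C ⇒ hinge -0.080·(25.8−10) = -1.2640
  sulphur-dioxide contribution → 0.0312 μm/a
  chloride contribution → 0.7732 μm/a
  ⇒ r_corr(copper) = 0.8044 μm/a
ISO 9224: D(t) = r_corr · t^b with b = 0.667 (copper, B1)
  D(12) = 0.8044 × 12^0.667 = 0.8044 × 5.246 = 4.22 μm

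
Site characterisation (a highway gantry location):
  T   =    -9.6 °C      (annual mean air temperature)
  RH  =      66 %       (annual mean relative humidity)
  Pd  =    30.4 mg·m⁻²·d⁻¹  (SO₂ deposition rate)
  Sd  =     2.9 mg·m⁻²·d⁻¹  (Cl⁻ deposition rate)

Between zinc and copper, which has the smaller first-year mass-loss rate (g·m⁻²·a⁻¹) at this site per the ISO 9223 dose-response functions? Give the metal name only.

zinc: T≤10 °C ⇒ hinge +0.038·(-9.6−10) = -0.7448
  SO₂ term: 0.0129·30.4^0.44·exp(0.046·66-0.7448) = 0.5729
  Sd branch = 0.0175·Sd^0.57·e^(0.008·RH+0.085·T) = 0.02407 μm/a
  sum: 0.5729 + 0.02407 → r_corr = 0.597 μm/a
  mass loss = 0.597 μm/a × 7.14 g/cm³ = 4.263 g·m⁻²·a⁻¹
copper: f(T) = +0.126·(T−10) [T≤10 °C] = -2.4696
  Pd branch = 0.0053·Pd^0.26·e^(0.059·RH+f) = 0.05351 μm/a
  Sd branch = 0.01025·Sd^0.27·e^(0.036·RH+0.049·T) = 0.09187 μm/a
  sum: 0.05351 + 0.09187 → r_corr = 0.1454 μm/a
  mass loss = 0.1454 μm/a × 8.96 g/cm³ = 1.303 g·m⁻²·a⁻¹
Ordering by g·m⁻²·a⁻¹: zinc (4.26) > copper (1.3)

copper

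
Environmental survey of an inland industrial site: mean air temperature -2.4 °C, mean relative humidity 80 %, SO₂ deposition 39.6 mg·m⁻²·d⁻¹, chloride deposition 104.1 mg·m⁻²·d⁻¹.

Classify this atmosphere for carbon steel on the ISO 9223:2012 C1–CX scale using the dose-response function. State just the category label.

C3

carbon steel: f(T) = +0.150·(T−10) [T≤10 °C] = -1.8600
  sulphur-dioxide contribution → 9.244 μm/a
  chloride contribution → 23.13 μm/a
  ⇒ r_corr(carbon steel) = 32.38 μm/a
Category bounds: 25…50 μm/a bracket r_corr ⇒ C3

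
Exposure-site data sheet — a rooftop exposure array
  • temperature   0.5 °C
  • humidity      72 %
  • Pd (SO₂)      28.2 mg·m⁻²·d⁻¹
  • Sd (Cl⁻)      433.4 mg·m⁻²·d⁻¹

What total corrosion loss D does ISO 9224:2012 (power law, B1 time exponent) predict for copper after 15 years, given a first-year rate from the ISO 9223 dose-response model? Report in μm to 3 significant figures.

copper: f(T) = +0.126·(T−10) [T≤10 °C] = -1.1970
  sulphur-dioxide contribution → 0.2669 μm/a
  chloride contribution → 0.7228 μm/a
  total first-year rate 0.9897 μm/a
Long-term exponent b (ISO 9224 Table 2, B1) = 0.667
  D(15) = 0.9897 × 15^0.667 = 0.9897 × 6.088 = 6.025 μm

D(15) = 6.03 μm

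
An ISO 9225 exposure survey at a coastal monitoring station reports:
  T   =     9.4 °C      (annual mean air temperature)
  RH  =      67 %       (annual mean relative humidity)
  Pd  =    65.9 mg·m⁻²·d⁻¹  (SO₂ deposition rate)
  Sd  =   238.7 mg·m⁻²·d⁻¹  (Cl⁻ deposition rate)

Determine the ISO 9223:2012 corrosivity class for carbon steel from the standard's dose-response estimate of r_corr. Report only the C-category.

carbon steel: f(T) = +0.150·(T−10) [T≤10 °C] = -0.0900
  sulphur-dioxide contribution → 54.53 μm/a
  chloride contribution → 40.4 μm/a
  ⇒ r_corr(carbon steel) = 94.93 μm/a
94.9 μm/a falls in (80, 200] for carbon steel → category C5

C5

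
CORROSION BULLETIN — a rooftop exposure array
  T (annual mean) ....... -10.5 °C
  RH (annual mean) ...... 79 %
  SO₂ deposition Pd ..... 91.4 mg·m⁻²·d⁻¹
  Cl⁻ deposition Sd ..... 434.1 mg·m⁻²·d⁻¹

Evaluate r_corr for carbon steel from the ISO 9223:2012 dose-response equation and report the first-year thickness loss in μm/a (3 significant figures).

r_corr = 43.4 μm/a

carbon steel: f(T) = +0.150·(T−10) [T≤10 °C] = -3.0750
  sulphur-dioxide contribution → 4.153 μm/a
  chloride contribution → 39.24 μm/a
  total first-year rate 43.39 μm/a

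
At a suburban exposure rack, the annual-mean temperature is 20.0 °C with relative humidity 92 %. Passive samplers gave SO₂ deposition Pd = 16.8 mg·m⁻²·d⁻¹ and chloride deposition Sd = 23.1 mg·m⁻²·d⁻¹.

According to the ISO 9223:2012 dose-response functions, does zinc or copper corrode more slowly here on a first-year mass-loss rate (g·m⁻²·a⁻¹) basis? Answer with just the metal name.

zinc

zinc: f(T) = -0.071·(T−10) [T>10 °C] = -0.7100
  Pd branch = 0.0129·Pd^0.44·e^(0.046·RH+f) = 1.511 μm/a
  Cl⁻ term: 0.0175·23.1^0.57·exp(0.008·92+0.085·20.0) = 1.197
  sum: 1.511 + 1.197 → r_corr = 2.709 μm/a
  mass loss = 2.709 μm/a × 7.14 g/cm³ = 19.34 g·m⁻²·a⁻¹
copper: f(T) = -0.080·(T−10) [T>10 °C] = -0.8000
  Pd branch = 0.0053·Pd^0.26·e^(0.059·RH+f) = 1.129 μm/a
  Cl⁻ term: 0.01025·23.1^0.27·exp(0.036·92+0.049·20.0) = 1.749
  r_corr = 1.129 + 1.749 = 2.879 μm/a
  mass loss = 2.879 μm/a × 8.96 g/cm³ = 25.79 g·m⁻²·a⁻¹
Ordering by g·m⁻²·a⁻¹: copper (25.8) > zinc (19.3)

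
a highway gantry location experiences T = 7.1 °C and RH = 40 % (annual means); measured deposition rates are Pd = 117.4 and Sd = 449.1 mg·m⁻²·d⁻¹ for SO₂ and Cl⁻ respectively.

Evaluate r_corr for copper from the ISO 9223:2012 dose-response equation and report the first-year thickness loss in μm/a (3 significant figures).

copper: f(T) = +0.126·(T−10) [T≤10 °C] = -0.3654
  sulphur-dioxide contribution → 0.1345 μm/a
  chloride contribution → 0.3187 μm/a
  total first-year rate 0.4531 μm/a

r_corr = 0.453 μm/a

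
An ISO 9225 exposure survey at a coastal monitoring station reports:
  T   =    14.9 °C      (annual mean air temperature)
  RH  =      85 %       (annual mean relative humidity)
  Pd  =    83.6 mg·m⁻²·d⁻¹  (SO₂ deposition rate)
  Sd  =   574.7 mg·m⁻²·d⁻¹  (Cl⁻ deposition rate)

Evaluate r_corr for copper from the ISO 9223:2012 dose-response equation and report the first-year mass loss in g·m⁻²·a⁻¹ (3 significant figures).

r_corr = 37.9 g·m⁻²·a⁻¹

copper: f(T) = -0.080·(T−10) [T>10 °C] = -0.3920
  Pd branch = 0.0053·Pd^0.26·e^(0.059·RH+f) = 1.705 μm/a
  Sd branch = 0.01025·Sd^0.27·e^(0.036·RH+0.049·T) = 2.522 μm/a
  sum: 1.705 + 2.522 → r_corr = 4.228 μm/a
Convert to mass loss: 4.228 μm/a × 8.96 g/cm³ = 37.88 g·m⁻²·a⁻¹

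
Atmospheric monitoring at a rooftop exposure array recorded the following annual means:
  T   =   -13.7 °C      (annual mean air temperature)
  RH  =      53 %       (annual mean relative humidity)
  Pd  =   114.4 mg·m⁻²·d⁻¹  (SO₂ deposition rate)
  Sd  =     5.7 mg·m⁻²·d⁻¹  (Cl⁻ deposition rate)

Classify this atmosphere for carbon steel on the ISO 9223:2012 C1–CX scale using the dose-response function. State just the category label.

C2

carbon steel: T≤10 °C ⇒ hinge +0.150·(-13.7−10) = -3.5550
  Pd branch = 1.77·Pd^0.52·e^(0.02·RH+f) = 1.717 μm/a
  Sd branch = 0.102·Sd^0.62·e^(0.033·RH+0.04·T) = 0.9973 μm/a
  sum: 1.717 + 0.9973 → r_corr = 2.714 μm/a
ISO 9223 Table 2 (carbon steel): 1.3 < 2.71 ≤ 25 μm/a ⇒ C2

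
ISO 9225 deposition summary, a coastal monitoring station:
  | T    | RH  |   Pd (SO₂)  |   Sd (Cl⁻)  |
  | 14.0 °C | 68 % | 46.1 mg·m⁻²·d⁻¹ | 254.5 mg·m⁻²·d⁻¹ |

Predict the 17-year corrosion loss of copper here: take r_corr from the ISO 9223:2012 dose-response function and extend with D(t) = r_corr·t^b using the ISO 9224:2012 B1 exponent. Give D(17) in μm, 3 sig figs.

D(17) = 10.8 μm

copper: f(T) = -0.080·(T−10) [T>10 °C] = -0.3200
  SO₂ term: 0.0053·46.1^0.26·exp(0.059·68-0.3200) = 0.5758
  Sd branch = 0.01025·Sd^0.27·e^(0.036·RH+0.049·T) = 1.05 μm/a
  sum: 0.5758 + 1.05 → r_corr = 1.626 μm/a
Power-law: D(17) = r_corr · 17^0.667
  D(17) = 1.626 × 17^0.667 = 1.626 × 6.618 = 10.76 μm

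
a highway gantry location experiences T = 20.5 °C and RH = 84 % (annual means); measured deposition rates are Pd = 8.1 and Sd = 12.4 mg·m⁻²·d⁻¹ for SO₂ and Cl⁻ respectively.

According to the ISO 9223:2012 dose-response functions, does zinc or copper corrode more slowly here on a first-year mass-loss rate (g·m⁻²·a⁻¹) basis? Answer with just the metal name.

zinc: T>10 °C ⇒ hinge -0.071·(20.5−10) = -0.7455
  sulphur-dioxide contribution → 0.7323 μm/a
  chloride contribution → 0.822 μm/a
  total first-year rate 1.554 μm/a
  mass loss = 1.554 μm/a × 7.14 g/cm³ = 11.1 g·m⁻²·a⁻¹
copper: temperature factor f = -0.080·(10.5) = -0.8400
  sulphur-dioxide contribution → 0.5598 μm/a
  chloride contribution → 1.136 μm/a
  ⇒ r_corr(copper) = 1.696 μm/a
  mass loss = 1.696 μm/a × 8.96 g/cm³ = 15.2 g·m⁻²·a⁻¹
Ordering by g·m⁻²·a⁻¹: copper (15.2) > zinc (11.1)

zinc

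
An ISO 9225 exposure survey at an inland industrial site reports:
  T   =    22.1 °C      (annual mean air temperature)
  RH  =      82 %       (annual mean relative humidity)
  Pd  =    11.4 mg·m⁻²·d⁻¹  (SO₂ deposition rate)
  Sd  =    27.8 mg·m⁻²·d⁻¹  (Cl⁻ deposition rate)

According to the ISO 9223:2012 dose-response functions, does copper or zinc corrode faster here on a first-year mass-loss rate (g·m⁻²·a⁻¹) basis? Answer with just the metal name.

copper: T>10 °C ⇒ hinge -0.080·(22.1−10) = -0.9680
  SO₂ term: 0.0053·11.4^0.26·exp(0.059·82-0.9680) = 0.4784
  Sd branch = 0.01025·Sd^0.27·e^(0.036·RH+0.049·T) = 1.422 μm/a
  r_corr = 0.4784 + 1.422 = 1.901 μm/a
  mass loss = 1.901 μm/a × 8.96 g/cm³ = 17.03 g·m⁻²·a⁻¹
zinc: f(T) = -0.071·(T−10) [T>10 °C] = -0.8591
  SO₂ term: 0.0129·11.4^0.44·exp(0.046·82-0.8591) = 0.6929
  Cl⁻ term: 0.0175·27.8^0.57·exp(0.008·82+0.085·22.1) = 1.468
  r_corr = 0.6929 + 1.468 = 2.161 μm/a
  mass loss = 2.161 μm/a × 7.14 g/cm³ = 15.43 g·m⁻²·a⁻¹
Ordering by g·m⁻²·a⁻¹: copper (17) > zinc (15.4)

copper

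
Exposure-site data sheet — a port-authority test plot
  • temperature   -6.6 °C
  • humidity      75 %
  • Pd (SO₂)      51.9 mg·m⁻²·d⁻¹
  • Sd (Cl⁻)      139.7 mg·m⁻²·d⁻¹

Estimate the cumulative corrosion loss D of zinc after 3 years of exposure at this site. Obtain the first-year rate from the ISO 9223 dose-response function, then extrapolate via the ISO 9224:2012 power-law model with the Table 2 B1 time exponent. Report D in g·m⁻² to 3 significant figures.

zinc: temperature factor f = +0.038·(-16.6) = -0.6308
  SO₂ term: 0.0129·51.9^0.44·exp(0.046·75-0.6308) = 1.229
  Sd branch = 0.0175·Sd^0.57·e^(0.008·RH+0.085·T) = 0.3039 μm/a
  r_corr = 1.229 + 0.3039 = 1.533 μm/a
Long-term exponent b (ISO 9224 Table 2, B1) = 0.813
  D(3) = 1.533 × 3^0.813 = 1.533 × 2.443 = 3.745 μm
  Mass loss = 3.745 μm × 7.14 g/cm³ = 26.74 g·m⁻²

D(3) = 26.7 g·m⁻²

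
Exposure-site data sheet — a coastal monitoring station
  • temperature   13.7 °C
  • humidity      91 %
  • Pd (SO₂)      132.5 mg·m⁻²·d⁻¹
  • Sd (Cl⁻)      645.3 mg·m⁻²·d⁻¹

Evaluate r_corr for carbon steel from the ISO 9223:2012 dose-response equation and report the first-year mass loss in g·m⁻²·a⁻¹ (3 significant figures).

carbon steel: temperature factor f = -0.054·(3.7) = -0.1998
  sulphur-dioxide contribution → 113.5 μm/a
  chloride contribution → 196.3 μm/a
  total first-year rate 309.8 μm/a
Convert to mass loss: 309.8 μm/a × 7.85 g/cm³ = 2432 g·m⁻²·a⁻¹

r_corr = 2.43e+03 g·m⁻²·a⁻¹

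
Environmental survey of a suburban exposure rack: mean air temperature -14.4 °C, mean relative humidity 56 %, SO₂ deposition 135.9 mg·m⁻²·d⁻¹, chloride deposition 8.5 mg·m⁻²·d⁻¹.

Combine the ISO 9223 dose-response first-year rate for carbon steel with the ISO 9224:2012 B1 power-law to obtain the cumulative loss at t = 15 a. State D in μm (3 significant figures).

carbon steel: f(T) = +0.150·(T−10) [T≤10 °C] = -3.6600
  SO₂ term: 1.77·135.9^0.52·exp(0.02·56-3.6600) = 1.795
  Sd branch = 0.102·Sd^0.62·e^(0.033·RH+0.04·T) = 1.372 μm/a
  sum: 1.795 + 1.372 → r_corr = 3.167 μm/a
Long-term exponent b (ISO 9224 Table 2, B1) = 0.523
  D(15) = 3.167 × 15^0.523 = 3.167 × 4.122 = 13.05 μm

D(15) = 13.1 μm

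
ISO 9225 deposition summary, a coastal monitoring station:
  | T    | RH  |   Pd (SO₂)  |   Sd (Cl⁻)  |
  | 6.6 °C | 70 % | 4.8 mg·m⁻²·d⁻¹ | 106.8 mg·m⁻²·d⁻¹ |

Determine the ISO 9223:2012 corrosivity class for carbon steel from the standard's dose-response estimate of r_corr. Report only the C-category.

C3

carbon steel: T≤10 °C ⇒ hinge +0.150·(6.6−10) = -0.5100
  sulphur-dioxide contribution → 9.744 μm/a
  chloride contribution → 24.22 μm/a
  total first-year rate 33.96 μm/a
34 μm/a falls in (25, 50] for carbon steel → category C3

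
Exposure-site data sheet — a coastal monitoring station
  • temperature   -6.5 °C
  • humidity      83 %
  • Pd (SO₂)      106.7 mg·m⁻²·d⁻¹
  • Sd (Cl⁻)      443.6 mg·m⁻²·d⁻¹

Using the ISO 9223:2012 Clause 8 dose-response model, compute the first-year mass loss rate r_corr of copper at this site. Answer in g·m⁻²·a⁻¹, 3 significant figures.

copper: T≤10 °C ⇒ hinge +0.126·(-6.5−10) = -2.0790
  SO₂ term: 0.0053·106.7^0.26·exp(0.059·83-2.0790) = 0.2988
  Sd branch = 0.01025·Sd^0.27·e^(0.036·RH+0.049·T) = 0.7669 μm/a
  sum: 0.2988 + 0.7669 → r_corr = 1.066 μm/a
Convert to mass loss: 1.066 μm/a × 8.96 g/cm³ = 9.549 g·m⁻²·a⁻¹

r_corr = 9.55 g·m⁻²·a⁻¹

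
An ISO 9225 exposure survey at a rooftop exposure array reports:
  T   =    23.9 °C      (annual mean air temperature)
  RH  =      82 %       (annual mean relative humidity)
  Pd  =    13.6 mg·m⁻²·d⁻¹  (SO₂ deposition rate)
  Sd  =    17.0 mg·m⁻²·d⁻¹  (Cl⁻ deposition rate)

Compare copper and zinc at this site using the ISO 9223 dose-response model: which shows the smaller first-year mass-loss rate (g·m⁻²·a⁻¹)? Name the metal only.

copper: f(T) = -0.080·(T−10) [T>10 °C] = -1.1120
  sulphur-dioxide contribution → 0.4337 μm/a
  chloride contribution → 1.36 μm/a
  ⇒ r_corr(copper) = 1.794 μm/a
  mass loss = 1.794 μm/a × 8.96 g/cm³ = 16.07 g·m⁻²·a⁻¹
zinc: temperature factor f = -0.071·(13.9) = -0.9869
  sulphur-dioxide contribution → 0.659 μm/a
  chloride contribution → 1.293 μm/a
  total first-year rate 1.952 μm/a
  mass loss = 1.952 μm/a × 7.14 g/cm³ = 13.94 g·m⁻²·a⁻¹
Ordering by g·m⁻²·a⁻¹: copper (16.1) > zinc (13.9)

zinc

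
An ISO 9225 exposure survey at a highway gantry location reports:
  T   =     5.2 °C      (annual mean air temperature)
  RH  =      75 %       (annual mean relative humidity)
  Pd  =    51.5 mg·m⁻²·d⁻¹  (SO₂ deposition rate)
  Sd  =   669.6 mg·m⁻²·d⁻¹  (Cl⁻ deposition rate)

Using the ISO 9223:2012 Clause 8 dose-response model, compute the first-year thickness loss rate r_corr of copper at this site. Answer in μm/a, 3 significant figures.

r_corr = 1.81 μm/a

copper: T≤10 °C ⇒ hinge +0.126·(5.2−10) = -0.6048
  sulphur-dioxide contribution → 0.6737 μm/a
  chloride contribution → 1.14 μm/a
  total first-year rate 1.814 μm/a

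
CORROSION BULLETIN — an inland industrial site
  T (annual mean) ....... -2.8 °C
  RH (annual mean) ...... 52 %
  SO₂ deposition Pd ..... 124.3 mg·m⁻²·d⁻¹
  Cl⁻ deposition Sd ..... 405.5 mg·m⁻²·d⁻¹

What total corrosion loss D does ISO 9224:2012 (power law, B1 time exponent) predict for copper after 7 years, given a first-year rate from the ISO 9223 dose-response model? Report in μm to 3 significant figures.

D(7) = 1.37 μm

copper: temperature factor f = +0.126·(-12.8) = -1.6128
  sulphur-dioxide contribution → 0.07958 μm/a
  chloride contribution → 0.294 μm/a
  total first-year rate 0.3735 μm/a
Long-term exponent b (ISO 9224 Table 2, B1) = 0.667
  D(7) = 0.3735 × 7^0.667 = 0.3735 × 3.662 = 1.368 μm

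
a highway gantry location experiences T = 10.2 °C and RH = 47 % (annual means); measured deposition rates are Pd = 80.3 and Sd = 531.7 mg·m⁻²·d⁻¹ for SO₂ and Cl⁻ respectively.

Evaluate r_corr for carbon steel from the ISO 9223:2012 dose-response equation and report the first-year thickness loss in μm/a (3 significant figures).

carbon steel: temperature factor f = -0.054·(0.2) = -0.0108
  sulphur-dioxide contribution → 43.85 μm/a
  chloride contribution → 35.42 μm/a
  total first-year rate 79.27 μm/a

r_corr = 79.3 μm/a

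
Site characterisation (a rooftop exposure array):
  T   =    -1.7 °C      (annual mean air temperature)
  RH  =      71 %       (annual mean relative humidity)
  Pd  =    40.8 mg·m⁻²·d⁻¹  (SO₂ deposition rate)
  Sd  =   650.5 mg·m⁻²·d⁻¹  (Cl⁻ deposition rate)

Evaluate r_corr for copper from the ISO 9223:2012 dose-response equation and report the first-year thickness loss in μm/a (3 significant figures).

r_corr = 0.908 μm/a

copper: f(T) = +0.126·(T−10) [T≤10 °C] = -1.4742
  sulphur-dioxide contribution → 0.2099 μm/a
  chloride contribution → 0.6985 μm/a
  total first-year rate 0.9085 μm/a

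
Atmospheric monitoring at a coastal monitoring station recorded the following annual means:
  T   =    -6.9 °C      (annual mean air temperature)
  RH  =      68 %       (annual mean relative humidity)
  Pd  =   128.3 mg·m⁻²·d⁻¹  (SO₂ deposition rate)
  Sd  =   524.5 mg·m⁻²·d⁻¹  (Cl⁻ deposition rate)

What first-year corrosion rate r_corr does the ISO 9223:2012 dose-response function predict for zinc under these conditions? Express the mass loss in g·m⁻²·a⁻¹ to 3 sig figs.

r_corr = 13.6 g·m⁻²·a⁻¹

zinc: f(T) = +0.038·(T−10) [T≤10 °C] = -0.6422
  sulphur-dioxide contribution → 1.312 μm/a
  chloride contribution → 0.5954 μm/a
  ⇒ r_corr(zinc) = 1.907 μm/a
Convert to mass loss: 1.907 μm/a × 7.14 g/cm³ = 13.62 g·m⁻²·a⁻¹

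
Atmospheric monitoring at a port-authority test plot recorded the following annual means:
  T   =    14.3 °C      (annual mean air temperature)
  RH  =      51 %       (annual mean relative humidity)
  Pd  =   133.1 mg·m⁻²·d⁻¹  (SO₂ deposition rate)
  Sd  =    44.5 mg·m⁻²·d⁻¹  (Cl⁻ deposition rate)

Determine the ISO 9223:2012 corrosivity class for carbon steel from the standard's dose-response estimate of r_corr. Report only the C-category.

carbon steel: f(T) = -0.054·(T−10) [T>10 °C] = -0.2322
  SO₂ term: 1.77·133.1^0.52·exp(0.02·51-0.2322) = 49.51
  Sd branch = 0.102·Sd^0.62·e^(0.033·RH+0.04·T) = 10.23 μm/a
  r_corr = 49.51 + 10.23 = 59.74 μm/a
59.7 μm/a falls in (50, 80] for carbon steel → category C4

C4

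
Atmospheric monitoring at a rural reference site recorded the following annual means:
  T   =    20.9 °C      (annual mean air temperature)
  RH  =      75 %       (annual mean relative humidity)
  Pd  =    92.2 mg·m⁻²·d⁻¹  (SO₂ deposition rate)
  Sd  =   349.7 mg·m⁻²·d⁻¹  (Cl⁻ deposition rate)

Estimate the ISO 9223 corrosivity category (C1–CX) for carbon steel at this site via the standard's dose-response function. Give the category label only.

C5

carbon steel: temperature factor f = -0.054·(10.9) = -0.5886
  SO₂ term: 1.77·92.2^0.52·exp(0.02·75-0.5886) = 46.29
  Cl⁻ term: 0.102·349.7^0.62·exp(0.033·75+0.04·20.9) = 105.6
  r_corr = 46.29 + 105.6 = 151.9 μm/a
ISO 9223 Table 2 (carbon steel): 80 < 152 ≤ 200 μm/a ⇒ C5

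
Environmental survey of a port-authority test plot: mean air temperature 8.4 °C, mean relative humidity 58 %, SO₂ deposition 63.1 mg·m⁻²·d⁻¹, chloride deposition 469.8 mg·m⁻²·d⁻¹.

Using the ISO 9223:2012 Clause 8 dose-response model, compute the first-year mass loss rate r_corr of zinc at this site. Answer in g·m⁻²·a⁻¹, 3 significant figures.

zinc: T≤10 °C ⇒ hinge +0.038·(8.4−10) = -0.0608
  SO₂ term: 0.0129·63.1^0.44·exp(0.046·58-0.0608) = 1.084
  Cl⁻ term: 0.0175·469.8^0.57·exp(0.008·58+0.085·8.4) = 1.895
  r_corr = 1.084 + 1.895 = 2.979 μm/a
Convert to mass loss: 2.979 μm/a × 7.14 g/cm³ = 21.27 g·m⁻²·a⁻¹

r_corr = 21.3 g·m⁻²·a⁻¹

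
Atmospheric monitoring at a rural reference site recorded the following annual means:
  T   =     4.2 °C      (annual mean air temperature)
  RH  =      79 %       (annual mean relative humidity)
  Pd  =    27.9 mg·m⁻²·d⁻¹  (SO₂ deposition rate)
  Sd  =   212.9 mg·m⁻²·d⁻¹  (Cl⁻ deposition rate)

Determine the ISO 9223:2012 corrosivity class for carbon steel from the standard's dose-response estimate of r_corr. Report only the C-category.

carbon steel: T≤10 °C ⇒ hinge +0.150·(4.2−10) = -0.8700
  SO₂ term: 1.77·27.9^0.52·exp(0.02·79-0.8700) = 20.33
  Sd branch = 0.102·Sd^0.62·e^(0.033·RH+0.04·T) = 45.42 μm/a
  r_corr = 20.33 + 45.42 = 65.74 μm/a
ISO 9223 Table 2 (carbon steel): 50 < 65.7 ≤ 80 μm/a ⇒ C4

C4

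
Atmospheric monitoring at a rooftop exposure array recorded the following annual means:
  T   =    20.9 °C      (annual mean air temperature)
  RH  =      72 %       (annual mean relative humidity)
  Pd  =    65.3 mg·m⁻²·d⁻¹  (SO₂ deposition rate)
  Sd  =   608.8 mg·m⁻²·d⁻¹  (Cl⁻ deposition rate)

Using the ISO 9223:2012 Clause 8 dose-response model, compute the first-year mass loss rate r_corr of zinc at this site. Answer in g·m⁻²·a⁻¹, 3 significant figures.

zinc: T>10 °C ⇒ hinge -0.071·(20.9−10) = -0.7739
  Pd branch = 0.0129·Pd^0.44·e^(0.046·RH+f) = 1.027 μm/a
  Cl⁻ term: 0.0175·608.8^0.57·exp(0.008·72+0.085·20.9) = 7.11
  sum: 1.027 + 7.11 → r_corr = 8.137 μm/a
Convert to mass loss: 8.137 μm/a × 7.14 g/cm³ = 58.1 g·m⁻²·a⁻¹

r_corr = 58.1 g·m⁻²·a⁻¹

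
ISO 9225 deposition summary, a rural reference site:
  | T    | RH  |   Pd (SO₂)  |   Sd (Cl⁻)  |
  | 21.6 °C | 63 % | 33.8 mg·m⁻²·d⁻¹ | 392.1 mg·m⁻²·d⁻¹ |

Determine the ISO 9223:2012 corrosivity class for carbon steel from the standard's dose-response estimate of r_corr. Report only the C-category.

carbon steel: temperature factor f = -0.054·(11.6) = -0.6264
  sulphur-dioxide contribution → 20.81 μm/a
  chloride contribution → 78.46 μm/a
  ⇒ r_corr(carbon steel) = 99.26 μm/a
Category bounds: 80…200 μm/a bracket r_corr ⇒ C5

C5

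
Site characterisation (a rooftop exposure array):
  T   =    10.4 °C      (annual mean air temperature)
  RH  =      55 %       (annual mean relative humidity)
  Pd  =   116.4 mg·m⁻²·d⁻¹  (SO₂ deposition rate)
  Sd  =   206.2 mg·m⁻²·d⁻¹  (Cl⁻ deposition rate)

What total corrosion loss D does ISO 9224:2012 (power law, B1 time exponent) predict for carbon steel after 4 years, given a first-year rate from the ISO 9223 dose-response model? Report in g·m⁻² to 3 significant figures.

D(4) = 1.42e+03 g·m⁻²

carbon steel: temperature factor f = -0.054·(0.4) = -0.0216
  SO₂ term: 1.77·116.4^0.52·exp(0.02·55-0.0216) = 61.75
  Sd branch = 0.102·Sd^0.62·e^(0.033·RH+0.04·T) = 25.84 μm/a
  r_corr = 61.75 + 25.84 = 87.59 μm/a
Long-term exponent b (ISO 9224 Table 2, B1) = 0.523
  D(4) = 87.59 × 4^0.523 = 87.59 × 2.065 = 180.9 μm
  Mass loss = 180.9 μm × 7.85 g/cm³ = 1420 g·m⁻²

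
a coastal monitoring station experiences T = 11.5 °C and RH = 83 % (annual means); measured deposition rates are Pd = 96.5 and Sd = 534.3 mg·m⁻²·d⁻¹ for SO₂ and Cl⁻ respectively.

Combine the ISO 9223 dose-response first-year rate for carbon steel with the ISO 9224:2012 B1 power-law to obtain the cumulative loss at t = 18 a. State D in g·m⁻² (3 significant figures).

carbon steel: f(T) = -0.054·(T−10) [T>10 °C] = -0.0810
  Pd branch = 1.77·Pd^0.52·e^(0.02·RH+f) = 92.4 μm/a
  Cl⁻ term: 0.102·534.3^0.62·exp(0.033·83+0.04·11.5) = 122.8
  r_corr = 92.4 + 122.8 = 215.2 μm/a
Power-law: D(18) = r_corr · 18^0.523
  D(18) = 215.2 × 18^0.523 = 215.2 × 4.534 = 975.7 μm
  Mass loss = 975.7 μm × 7.85 g/cm³ = 7659 g·m⁻²

D(18) = 7.66e+03 g·m⁻²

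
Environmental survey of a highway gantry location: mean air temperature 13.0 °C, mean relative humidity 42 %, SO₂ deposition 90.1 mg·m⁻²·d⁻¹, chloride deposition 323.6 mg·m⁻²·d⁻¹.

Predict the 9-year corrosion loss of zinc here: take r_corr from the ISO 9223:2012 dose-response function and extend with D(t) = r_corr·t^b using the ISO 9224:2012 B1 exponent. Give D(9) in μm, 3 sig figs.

D(9) = 15.0 μm

zinc: T>10 °C ⇒ hinge -0.071·(13.0−10) = -0.2130
  SO₂ term: 0.0129·90.1^0.44·exp(0.046·42-0.2130) = 0.5215
  Sd branch = 0.0175·Sd^0.57·e^(0.008·RH+0.085·T) = 1.993 μm/a
  sum: 0.5215 + 1.993 → r_corr = 2.515 μm/a
Power-law: D(9) = r_corr · 9^0.813
  D(9) = 2.515 × 9^0.813 = 2.515 × 5.968 = 15.01 μm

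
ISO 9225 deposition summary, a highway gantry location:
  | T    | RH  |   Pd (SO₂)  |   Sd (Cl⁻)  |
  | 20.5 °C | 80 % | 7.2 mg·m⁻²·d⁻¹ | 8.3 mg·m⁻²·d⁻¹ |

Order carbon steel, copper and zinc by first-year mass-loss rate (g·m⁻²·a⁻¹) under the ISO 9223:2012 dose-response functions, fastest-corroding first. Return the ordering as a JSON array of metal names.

["carbon steel", "copper", "zinc"]

carbon steel: f(T) = -0.054·(T−10) [T>10 °C] = -0.5670
  SO₂ term: 1.77·7.2^0.52·exp(0.02·80-0.5670) = 13.88
  Cl⁻ term: 0.102·8.3^0.62·exp(0.033·80+0.04·20.5) = 12.05
  sum: 13.88 + 12.05 → r_corr = 25.93 μm/a
  mass loss = 25.93 μm/a × 7.85 g/cm³ = 203.6 g·m⁻²·a⁻¹
copper: f(T) = -0.080·(T−10) [T>10 °C] = -0.8400
  SO₂ term: 0.0053·7.2^0.26·exp(0.059·80-0.8400) = 0.4288
  Sd branch = 0.01025·Sd^0.27·e^(0.036·RH+0.049·T) = 0.8829 μm/a
  r_corr = 0.4288 + 0.8829 = 1.312 μm/a
  mass loss = 1.312 μm/a × 8.96 g/cm³ = 11.75 g·m⁻²·a⁻¹
zinc: f(T) = -0.071·(T−10) [T>10 °C] = -0.7455
  SO₂ term: 0.0129·7.2^0.44·exp(0.046·80-0.7455) = 0.5784
  Cl⁻ term: 0.0175·8.3^0.57·exp(0.008·80+0.085·20.5) = 0.6333
  sum: 0.5784 + 0.6333 → r_corr = 1.212 μm/a
  mass loss = 1.212 μm/a × 7.14 g/cm³ = 8.652 g·m⁻²·a⁻¹
Ordering by g·m⁻²·a⁻¹: carbon steel (204) > copper (11.8) > zinc (8.65)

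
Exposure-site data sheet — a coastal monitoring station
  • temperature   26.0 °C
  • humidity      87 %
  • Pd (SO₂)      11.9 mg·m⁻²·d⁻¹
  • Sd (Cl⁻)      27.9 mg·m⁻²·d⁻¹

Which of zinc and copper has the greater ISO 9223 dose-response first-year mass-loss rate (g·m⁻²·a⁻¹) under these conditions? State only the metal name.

zinc: f(T) = -0.071·(T−10) [T>10 °C] = -1.1360
  SO₂ term: 0.0129·11.9^0.44·exp(0.046·87-1.1360) = 0.6738
  Sd branch = 0.0175·Sd^0.57·e^(0.008·RH+0.085·T) = 2.133 μm/a
  sum: 0.6738 + 2.133 → r_corr = 2.807 μm/a
  mass loss = 2.807 μm/a × 7.14 g/cm³ = 20.04 g·m⁻²·a⁻¹
copper: T>10 °C ⇒ hinge -0.080·(26.0−10) = -1.2800
  SO₂ term: 0.0053·11.9^0.26·exp(0.059·87-1.2800) = 0.4756
  Sd branch = 0.01025·Sd^0.27·e^(0.036·RH+0.049·T) = 2.063 μm/a
  sum: 0.4756 + 2.063 → r_corr = 2.539 μm/a
  mass loss = 2.539 μm/a × 8.96 g/cm³ = 22.75 g·m⁻²·a⁻¹
Ordering by g·m⁻²·a⁻¹: copper (22.7) > zinc (20)

copper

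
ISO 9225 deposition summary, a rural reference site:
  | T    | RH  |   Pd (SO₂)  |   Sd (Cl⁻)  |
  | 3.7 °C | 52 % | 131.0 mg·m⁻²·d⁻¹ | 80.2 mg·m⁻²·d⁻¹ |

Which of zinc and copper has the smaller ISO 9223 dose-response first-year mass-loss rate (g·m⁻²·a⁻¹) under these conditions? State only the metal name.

zinc: T≤10 °C ⇒ hinge +0.038·(3.7−10) = -0.2394
  SO₂ term: 0.0129·131.0^0.44·exp(0.046·52-0.2394) = 0.9485
  Cl⁻ term: 0.0175·80.2^0.57·exp(0.008·52+0.085·3.7) = 0.4423
  r_corr = 0.9485 + 0.4423 = 1.391 μm/a
  mass loss = 1.391 μm/a × 7.14 g/cm³ = 9.93 g·m⁻²·a⁻¹
copper: f(T) = +0.126·(T−10) [T≤10 °C] = -0.7938
  Pd branch = 0.0053·Pd^0.26·e^(0.059·RH+f) = 0.183 μm/a
  Sd branch = 0.01025·Sd^0.27·e^(0.036·RH+0.049·T) = 0.261 μm/a
  sum: 0.183 + 0.261 → r_corr = 0.444 μm/a
  mass loss = 0.444 μm/a × 8.96 g/cm³ = 3.978 g·m⁻²·a⁻¹
Ordering by g·m⁻²·a⁻¹: zinc (9.93) > copper (3.98)

copper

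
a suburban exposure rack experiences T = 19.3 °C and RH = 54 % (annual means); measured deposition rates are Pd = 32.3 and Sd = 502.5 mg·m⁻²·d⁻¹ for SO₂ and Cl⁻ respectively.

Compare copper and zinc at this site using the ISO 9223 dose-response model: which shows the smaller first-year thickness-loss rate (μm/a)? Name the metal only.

copper

copper: f(T) = -0.080·(T−10) [T>10 °C] = -0.7440
  sulphur-dioxide contribution → 0.1504 μm/a
  chloride contribution → 0.9886 μm/a
  ⇒ r_corr(copper) = 1.139 μm/a
zinc: f(T) = -0.071·(T−10) [T>10 °C] = -0.6603
  sulphur-dioxide contribution → 0.3687 μm/a
  chloride contribution → 4.817 μm/a
  ⇒ r_corr(zinc) = 5.186 μm/a
Ordering by μm/a: zinc (5.19) > copper (1.14)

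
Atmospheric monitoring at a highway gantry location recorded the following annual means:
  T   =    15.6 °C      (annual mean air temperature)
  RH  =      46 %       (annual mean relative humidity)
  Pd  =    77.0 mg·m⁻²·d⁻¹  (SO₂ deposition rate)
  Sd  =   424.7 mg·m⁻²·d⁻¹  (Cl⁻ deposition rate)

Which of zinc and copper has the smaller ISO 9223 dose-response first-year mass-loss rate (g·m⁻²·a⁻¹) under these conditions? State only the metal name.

zinc: temperature factor f = -0.071·(5.6) = -0.3976
  sulphur-dioxide contribution → 0.4863 μm/a
  chloride contribution → 2.997 μm/a
  total first-year rate 3.484 μm/a
  mass loss = 3.484 μm/a × 7.14 g/cm³ = 24.87 g·m⁻²·a⁻¹
copper: T>10 °C ⇒ hinge -0.080·(15.6−10) = -0.4480
  sulphur-dioxide contribution → 0.1581 μm/a
  chloride contribution → 0.5908 μm/a
  ⇒ r_corr(copper) = 0.7489 μm/a
  mass loss = 0.7489 μm/a × 8.96 g/cm³ = 6.71 g·m⁻²·a⁻¹
Ordering by g·m⁻²·a⁻¹: zinc (24.9) > copper (6.71)

copper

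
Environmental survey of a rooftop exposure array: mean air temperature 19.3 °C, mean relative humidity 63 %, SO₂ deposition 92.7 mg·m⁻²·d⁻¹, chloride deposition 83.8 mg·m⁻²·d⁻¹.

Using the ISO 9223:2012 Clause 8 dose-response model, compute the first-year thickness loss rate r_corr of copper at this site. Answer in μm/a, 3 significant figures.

copper: f(T) = -0.080·(T−10) [T>10 °C] = -0.7440
  Pd branch = 0.0053·Pd^0.26·e^(0.059·RH+f) = 0.3364 μm/a
  Cl⁻ term: 0.01025·83.8^0.27·exp(0.036·63+0.049·19.3) = 0.8427
  sum: 0.3364 + 0.8427 → r_corr = 1.179 μm/a

r_corr = 1.18 μm/a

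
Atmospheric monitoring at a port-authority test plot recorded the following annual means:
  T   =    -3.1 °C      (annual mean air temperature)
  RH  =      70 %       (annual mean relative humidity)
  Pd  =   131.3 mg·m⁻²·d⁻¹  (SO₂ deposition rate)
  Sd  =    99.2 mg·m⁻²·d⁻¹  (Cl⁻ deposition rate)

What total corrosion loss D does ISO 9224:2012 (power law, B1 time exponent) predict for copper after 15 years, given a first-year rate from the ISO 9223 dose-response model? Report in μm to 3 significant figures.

copper: f(T) = +0.126·(T−10) [T≤10 °C] = -1.6506
  sulphur-dioxide contribution → 0.2248 μm/a
  chloride contribution → 0.3786 μm/a
  total first-year rate 0.6035 μm/a
ISO 9224: D(t) = r_corr · t^b with b = 0.667 (copper, B1)
  D(15) = 0.6035 × 15^0.667 = 0.6035 × 6.088 = 3.674 μm

D(15) = 3.67 μm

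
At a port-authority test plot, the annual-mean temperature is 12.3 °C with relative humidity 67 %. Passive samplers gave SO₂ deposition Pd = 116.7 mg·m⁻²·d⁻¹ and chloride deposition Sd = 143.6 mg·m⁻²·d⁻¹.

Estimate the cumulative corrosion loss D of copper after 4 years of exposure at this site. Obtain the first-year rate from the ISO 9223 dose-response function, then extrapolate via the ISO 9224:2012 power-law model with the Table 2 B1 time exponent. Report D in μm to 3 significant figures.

copper: temperature factor f = -0.080·(2.3) = -0.1840
  Pd branch = 0.0053·Pd^0.26·e^(0.059·RH+f) = 0.7917 μm/a
  Sd branch = 0.01025·Sd^0.27·e^(0.036·RH+0.049·T) = 0.7988 μm/a
  sum: 0.7917 + 0.7988 → r_corr = 1.59 μm/a
Power-law: D(4) = r_corr · 4^0.667
  D(4) = 1.59 × 4^0.667 = 1.59 × 2.521 = 4.01 μm

D(4) = 4.01 μm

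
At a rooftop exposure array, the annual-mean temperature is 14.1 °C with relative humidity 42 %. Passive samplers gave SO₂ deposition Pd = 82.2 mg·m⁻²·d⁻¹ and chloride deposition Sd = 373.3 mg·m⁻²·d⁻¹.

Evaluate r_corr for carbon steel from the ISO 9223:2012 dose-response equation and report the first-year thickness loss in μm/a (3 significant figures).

carbon steel: T>10 °C ⇒ hinge -0.054·(14.1−10) = -0.2214
  Pd branch = 1.77·Pd^0.52·e^(0.02·RH+f) = 32.54 μm/a
  Cl⁻ term: 0.102·373.3^0.62·exp(0.033·42+0.04·14.1) = 28.19
  r_corr = 32.54 + 28.19 = 60.73 μm/a

r_corr = 60.7 μm/a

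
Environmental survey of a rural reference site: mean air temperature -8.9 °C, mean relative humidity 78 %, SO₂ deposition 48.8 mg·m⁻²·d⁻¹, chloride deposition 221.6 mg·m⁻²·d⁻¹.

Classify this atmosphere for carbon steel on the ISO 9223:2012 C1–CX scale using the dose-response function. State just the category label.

carbon steel: temperature factor f = +0.150·(-18.9) = -2.8350
  Pd branch = 1.77·Pd^0.52·e^(0.02·RH+f) = 3.734 μm/a
  Cl⁻ term: 0.102·221.6^0.62·exp(0.033·78+0.04·-8.9) = 26.68
  r_corr = 3.734 + 26.68 = 30.41 μm/a
Category bounds: 25…50 μm/a bracket r_corr ⇒ C3

C3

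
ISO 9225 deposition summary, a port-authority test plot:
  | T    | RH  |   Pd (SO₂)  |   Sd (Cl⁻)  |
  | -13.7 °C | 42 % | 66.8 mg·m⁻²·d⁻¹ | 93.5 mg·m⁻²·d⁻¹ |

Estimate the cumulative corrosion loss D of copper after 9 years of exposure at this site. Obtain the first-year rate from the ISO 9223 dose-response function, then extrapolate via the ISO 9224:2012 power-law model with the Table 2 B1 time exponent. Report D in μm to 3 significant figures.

copper: T≤10 °C ⇒ hinge +0.126·(-13.7−10) = -2.9862
  sulphur-dioxide contribution → 0.009506 μm/a
  chloride contribution → 0.0809 μm/a
  ⇒ r_corr(copper) = 0.09041 μm/a
Long-term exponent b (ISO 9224 Table 2, B1) = 0.667
  D(9) = 0.09041 × 9^0.667 = 0.09041 × 4.33 = 0.3915 μm

D(9) = 0.391 μm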